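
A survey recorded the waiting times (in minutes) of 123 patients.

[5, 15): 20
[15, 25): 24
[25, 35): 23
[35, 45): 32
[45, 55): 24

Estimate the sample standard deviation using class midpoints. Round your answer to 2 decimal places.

13.73

Midpoints: 10, 20, 30, 40, 50
n = 123, Σfm = 3850, mean = 31.3008
Σfm² = 143500
Σf(m − x̄)² = Σfm² − (Σfm)²/n = 143500 − 3850²/123 = 22991.8699
Sample variance = 22991.8699 / 122 = 188.4580
Standard deviation = √188.4580 = 13.7280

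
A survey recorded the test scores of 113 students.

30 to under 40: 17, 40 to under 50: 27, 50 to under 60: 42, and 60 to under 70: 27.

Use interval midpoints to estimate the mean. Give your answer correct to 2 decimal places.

51.99

Midpoints: 35, 45, 55, 65
Σfm = 17×35 + 27×45 + 42×55 + 27×65 = 5875
n = Σf = 113
Mean = 5875 / 113 = 51.9912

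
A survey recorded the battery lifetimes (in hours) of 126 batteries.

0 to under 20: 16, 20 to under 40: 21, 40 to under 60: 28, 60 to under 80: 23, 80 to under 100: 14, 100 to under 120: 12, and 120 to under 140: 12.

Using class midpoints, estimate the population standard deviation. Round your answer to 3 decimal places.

Midpoints: 10, 30, 50, 70, 90, 110, 130
n = 126, Σfm = 7940, mean = 63.0159
Σfm² = 664600
Σf(m − x̄)² = Σfm² − (Σfm)²/n = 664600 − 7940²/126 = 164253.9683
Population variance = 164253.9683 / 126 = 1303.6029
Standard deviation = √1303.6029 = 36.1054

36.105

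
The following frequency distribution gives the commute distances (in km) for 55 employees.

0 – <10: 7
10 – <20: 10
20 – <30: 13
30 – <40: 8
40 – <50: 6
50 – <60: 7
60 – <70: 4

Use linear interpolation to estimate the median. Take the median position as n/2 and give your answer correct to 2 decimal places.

28.08

Cumulative frequencies: 7, 17, 30, 38, 44, 51, 55
n = 55; position = n/2 = 27.5.
This falls in the class 20 – <30: L = 20, F = 17, f = 13, h = 10.
Median ≈ 20 + ((27.5 − 17) / 13) × 10 = 28.0769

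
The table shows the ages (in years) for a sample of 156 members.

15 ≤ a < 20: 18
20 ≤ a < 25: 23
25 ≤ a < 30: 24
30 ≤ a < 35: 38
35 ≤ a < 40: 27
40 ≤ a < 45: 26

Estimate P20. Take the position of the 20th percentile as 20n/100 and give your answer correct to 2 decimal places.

22.87

Cumulative frequencies: 18, 41, 65, 103, 130, 156
n = 156; position = 20n/100 = 31.2.
This falls in the class 20 ≤ a < 25: L = 20, F = 18, f = 23, h = 5.
20th percentile ≈ 20 + ((31.2 − 18) / 23) × 5 = 22.8696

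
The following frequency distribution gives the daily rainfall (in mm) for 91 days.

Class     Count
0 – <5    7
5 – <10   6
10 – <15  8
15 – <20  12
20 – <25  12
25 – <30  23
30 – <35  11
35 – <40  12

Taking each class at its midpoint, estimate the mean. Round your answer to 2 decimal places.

22.88

Midpoints: 2.5, 7.5, 12.5, 17.5, 22.5, 27.5, 32.5, 37.5
Σfm = 7×2.5 + 6×7.5 + 8×12.5 + 12×17.5 + 12×22.5 + 23×27.5 + 11×32.5 + 12×37.5 = 2082.5
n = Σf = 91
Mean = 2082.5 / 91 = 22.8846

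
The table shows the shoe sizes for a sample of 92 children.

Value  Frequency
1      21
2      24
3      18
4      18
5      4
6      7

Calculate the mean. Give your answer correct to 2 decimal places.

2.79

Values: 1, 2, 3, 4, 5, 6
Σfx = 21×1 + 24×2 + 18×3 + 18×4 + 4×5 + 7×6 = 257
n = Σf = 92
Mean = 257 / 92 = 2.7935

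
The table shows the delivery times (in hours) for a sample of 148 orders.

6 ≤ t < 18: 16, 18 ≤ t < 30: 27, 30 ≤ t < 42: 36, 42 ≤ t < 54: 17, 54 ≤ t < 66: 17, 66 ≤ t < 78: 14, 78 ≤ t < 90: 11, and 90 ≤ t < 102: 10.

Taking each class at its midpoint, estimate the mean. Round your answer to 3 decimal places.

46.378

Midpoints: 12, 24, 36, 48, 60, 72, 84, 96
Σfm = 16×12 + 27×24 + 36×36 + 17×48 + 17×60 + 14×72 + 11×84 + 10×96 = 6864
n = Σf = 148
Mean = 6864 / 148 = 46.3784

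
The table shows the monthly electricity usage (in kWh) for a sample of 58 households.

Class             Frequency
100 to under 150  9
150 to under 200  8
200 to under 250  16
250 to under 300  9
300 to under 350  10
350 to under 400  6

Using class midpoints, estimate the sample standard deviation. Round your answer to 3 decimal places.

78.191

Midpoints: 125, 175, 225, 275, 325, 375
n = 58, Σfm = 14100, mean = 243.1034
Σfm² = 3776250
Σf(m − x̄)² = Σfm² − (Σfm)²/n = 3776250 − 14100²/58 = 348491.3793
Sample variance = 348491.3793 / 57 = 6113.8838
Standard deviation = √6113.8838 = 78.1913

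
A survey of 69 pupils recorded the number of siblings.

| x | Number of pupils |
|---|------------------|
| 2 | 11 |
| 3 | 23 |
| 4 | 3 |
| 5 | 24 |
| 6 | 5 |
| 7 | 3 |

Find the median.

Cumulative frequencies: 11, 34, 37, 61, 66, 69
n = 69, so the median is the value in position (n+1)/2 = 35.
Position 35 falls at value 4.

4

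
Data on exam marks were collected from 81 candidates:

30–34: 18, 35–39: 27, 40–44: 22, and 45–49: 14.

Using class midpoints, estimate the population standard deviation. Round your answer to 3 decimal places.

5.072

Midpoints: 32, 37, 42, 47
n = 81, Σfm = 3157, mean = 38.9753
Σfm² = 125129
Σf(m − x̄)² = Σfm² − (Σfm)²/n = 125129 − 3157²/81 = 2083.9506
Population variance = 2083.9506 / 81 = 25.7278
Standard deviation = √25.7278 = 5.0723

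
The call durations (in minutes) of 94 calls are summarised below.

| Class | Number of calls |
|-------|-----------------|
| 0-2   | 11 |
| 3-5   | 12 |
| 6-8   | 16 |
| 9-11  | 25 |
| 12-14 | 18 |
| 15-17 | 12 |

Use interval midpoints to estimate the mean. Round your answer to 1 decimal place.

Midpoints: 1, 4, 7, 10, 13, 16
Σfm = 11×1 + 12×4 + 16×7 + 25×10 + 18×13 + 12×16 = 847
n = Σf = 94
Mean = 847 / 94 = 9.0106

9.0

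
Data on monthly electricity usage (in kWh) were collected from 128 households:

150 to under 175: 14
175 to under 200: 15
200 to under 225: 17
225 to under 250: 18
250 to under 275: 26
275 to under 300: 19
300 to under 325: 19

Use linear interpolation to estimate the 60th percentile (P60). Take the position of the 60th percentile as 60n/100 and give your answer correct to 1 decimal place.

262.3

Cumulative frequencies: 14, 29, 46, 64, 90, 109, 128
n = 128; position = 60n/100 = 76.8.
This falls in the class 250 to under 275: L = 250, F = 64, f = 26, h = 25.
60th percentile ≈ 250 + ((76.8 − 64) / 26) × 25 = 262.3077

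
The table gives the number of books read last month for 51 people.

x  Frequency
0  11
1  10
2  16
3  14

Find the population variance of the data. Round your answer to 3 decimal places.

1.209

Values: 0, 1, 2, 3
n = 51, Σfx = 84, mean = 1.6471
Σfx² = 200
Σf(x − x̄)² = Σfx² − (Σfx)²/n = 200 − 84²/51 = 61.6471
Population variance = 61.6471 / 51 = 1.2088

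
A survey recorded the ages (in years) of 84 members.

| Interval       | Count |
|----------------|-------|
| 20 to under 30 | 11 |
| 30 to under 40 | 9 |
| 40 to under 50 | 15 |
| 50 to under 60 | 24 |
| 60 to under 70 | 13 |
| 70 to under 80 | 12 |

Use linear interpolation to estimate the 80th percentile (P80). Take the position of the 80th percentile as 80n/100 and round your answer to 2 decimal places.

Cumulative frequencies: 11, 20, 35, 59, 72, 84
n = 84; position = 80n/100 = 67.2.
This falls in the class 60 to under 70: L = 60, F = 59, f = 13, h = 10.
80th percentile ≈ 60 + ((67.2 − 59) / 13) × 10 = 66.3077

66.31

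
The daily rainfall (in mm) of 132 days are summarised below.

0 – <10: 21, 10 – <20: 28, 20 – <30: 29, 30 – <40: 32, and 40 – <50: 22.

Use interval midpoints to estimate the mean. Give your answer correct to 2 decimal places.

25.45

Midpoints: 5, 15, 25, 35, 45
Σfm = 21×5 + 28×15 + 29×25 + 32×35 + 22×45 = 3360
n = Σf = 132
Mean = 3360 / 132 = 25.4545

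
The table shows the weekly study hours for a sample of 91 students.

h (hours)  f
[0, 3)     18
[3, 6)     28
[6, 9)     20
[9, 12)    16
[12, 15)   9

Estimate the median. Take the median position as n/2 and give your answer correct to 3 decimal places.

5.946

Cumulative frequencies: 18, 46, 66, 82, 91
n = 91; position = n/2 = 45.5.
This falls in the class [3, 6): L = 3, F = 18, f = 28, h = 3.
Median ≈ 3 + ((45.5 − 18) / 28) × 3 = 5.9464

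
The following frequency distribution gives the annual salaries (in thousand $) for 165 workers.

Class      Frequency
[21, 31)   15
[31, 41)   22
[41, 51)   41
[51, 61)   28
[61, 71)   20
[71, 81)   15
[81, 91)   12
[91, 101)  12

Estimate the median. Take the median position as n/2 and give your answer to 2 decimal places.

52.61

Cumulative frequencies: 15, 37, 78, 106, 126, 141, 153, 165
n = 165; position = n/2 = 82.5.
This falls in the class [51, 61): L = 51, F = 78, f = 28, h = 10.
Median ≈ 51 + ((82.5 − 78) / 28) × 10 = 52.6071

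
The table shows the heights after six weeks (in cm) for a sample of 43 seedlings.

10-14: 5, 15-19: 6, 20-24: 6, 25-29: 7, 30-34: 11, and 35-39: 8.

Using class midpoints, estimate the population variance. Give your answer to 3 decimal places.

68.118

Midpoints: 12, 17, 22, 27, 32, 37
n = 43, Σfm = 1131, mean = 26.3023
Σfm² = 32677
Σf(m − x̄)² = Σfm² − (Σfm)²/n = 32677 − 1131²/43 = 2929.0698
Population variance = 2929.0698 / 43 = 68.1179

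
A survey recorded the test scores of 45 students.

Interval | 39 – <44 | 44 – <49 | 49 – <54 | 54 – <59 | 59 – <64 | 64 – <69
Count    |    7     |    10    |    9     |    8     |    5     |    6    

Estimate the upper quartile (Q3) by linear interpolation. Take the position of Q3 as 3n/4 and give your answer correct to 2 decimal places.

58.84

Cumulative frequencies: 7, 17, 26, 34, 39, 45
n = 45; position = 3n/4 = 33.75.
This falls in the class 54 – <59: L = 54, F = 26, f = 8, h = 5.
Upper quartile ≈ 54 + ((33.75 − 26) / 8) × 5 = 58.8438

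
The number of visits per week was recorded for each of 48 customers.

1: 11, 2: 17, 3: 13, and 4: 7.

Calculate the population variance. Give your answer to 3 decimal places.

0.972

Values: 1, 2, 3, 4
n = 48, Σfx = 112, mean = 2.3333
Σfx² = 308
Σf(x − x̄)² = Σfx² − (Σfx)²/n = 308 − 112²/48 = 46.6667
Population variance = 46.6667 / 48 = 0.9722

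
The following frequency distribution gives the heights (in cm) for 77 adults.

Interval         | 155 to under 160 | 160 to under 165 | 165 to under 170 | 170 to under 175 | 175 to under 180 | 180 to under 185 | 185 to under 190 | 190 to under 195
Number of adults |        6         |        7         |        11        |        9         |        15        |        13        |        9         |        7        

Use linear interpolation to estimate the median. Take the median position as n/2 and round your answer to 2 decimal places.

176.83

Cumulative frequencies: 6, 13, 24, 33, 48, 61, 70, 77
n = 77; position = n/2 = 38.5.
This falls in the class 175 to under 180: L = 175, F = 33, f = 15, h = 5.
Median ≈ 175 + ((38.5 − 33) / 15) × 5 = 176.8333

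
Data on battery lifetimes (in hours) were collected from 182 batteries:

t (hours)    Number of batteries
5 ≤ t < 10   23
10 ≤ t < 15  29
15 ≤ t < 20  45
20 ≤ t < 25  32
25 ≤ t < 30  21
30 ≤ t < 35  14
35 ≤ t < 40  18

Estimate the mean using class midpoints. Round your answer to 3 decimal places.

20.604

Midpoints: 7.5, 12.5, 17.5, 22.5, 27.5, 32.5, 37.5
Σfm = 23×7.5 + 29×12.5 + 45×17.5 + 32×22.5 + 21×27.5 + 14×32.5 + 18×37.5 = 3750
n = Σf = 182
Mean = 3750 / 182 = 20.6044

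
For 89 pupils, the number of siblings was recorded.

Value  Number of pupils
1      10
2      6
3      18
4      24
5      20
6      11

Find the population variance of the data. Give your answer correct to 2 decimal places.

Values: 1, 2, 3, 4, 5, 6
n = 89, Σfx = 338, mean = 3.7978
Σfx² = 1476
Σf(x − x̄)² = Σfx² − (Σfx)²/n = 1476 − 338²/89 = 192.3596
Population variance = 192.3596 / 89 = 2.1613

2.16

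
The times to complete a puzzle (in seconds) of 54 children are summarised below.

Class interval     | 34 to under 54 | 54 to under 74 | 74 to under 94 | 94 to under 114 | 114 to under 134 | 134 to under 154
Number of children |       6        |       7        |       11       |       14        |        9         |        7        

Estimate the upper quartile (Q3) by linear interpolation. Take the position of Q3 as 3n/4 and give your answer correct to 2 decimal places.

119.56

Cumulative frequencies: 6, 13, 24, 38, 47, 54
n = 54; position = 3n/4 = 40.5.
This falls in the class 114 to under 134: L = 114, F = 38, f = 9, h = 20.
Upper quartile ≈ 114 + ((40.5 − 38) / 9) × 20 = 119.5556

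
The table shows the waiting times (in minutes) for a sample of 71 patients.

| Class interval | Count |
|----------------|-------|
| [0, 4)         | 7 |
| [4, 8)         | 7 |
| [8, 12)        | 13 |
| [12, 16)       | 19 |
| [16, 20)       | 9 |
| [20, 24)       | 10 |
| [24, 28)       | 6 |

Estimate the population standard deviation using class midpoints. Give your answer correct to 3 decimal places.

6.830

Midpoints: 2, 6, 10, 14, 18, 22, 26
n = 71, Σfm = 990, mean = 13.9437
Σfm² = 17116
Σf(m − x̄)² = Σfm² − (Σfm)²/n = 17116 − 990²/71 = 3311.7746
Population variance = 3311.7746 / 71 = 46.6447
Standard deviation = √46.6447 = 6.8297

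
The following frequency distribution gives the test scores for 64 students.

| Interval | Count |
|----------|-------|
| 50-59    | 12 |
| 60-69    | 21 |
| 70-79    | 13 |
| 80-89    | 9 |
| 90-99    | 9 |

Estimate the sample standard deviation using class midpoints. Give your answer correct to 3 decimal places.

Midpoints: 54.5, 64.5, 74.5, 84.5, 94.5
n = 64, Σfm = 4588, mean = 71.6875
Σfm² = 339796
Σf(m − x̄)² = Σfm² − (Σfm)²/n = 339796 − 4588²/64 = 10893.7500
Sample variance = 10893.7500 / 63 = 172.9167
Standard deviation = √172.9167 = 13.1498

13.150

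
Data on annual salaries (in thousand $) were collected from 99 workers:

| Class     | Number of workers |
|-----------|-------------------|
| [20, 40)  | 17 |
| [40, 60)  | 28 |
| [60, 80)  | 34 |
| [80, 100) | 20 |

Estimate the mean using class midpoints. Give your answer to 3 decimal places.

Midpoints: 30, 50, 70, 90
Σfm = 17×30 + 28×50 + 34×70 + 20×90 = 6090
n = Σf = 99
Mean = 6090 / 99 = 61.5152

61.515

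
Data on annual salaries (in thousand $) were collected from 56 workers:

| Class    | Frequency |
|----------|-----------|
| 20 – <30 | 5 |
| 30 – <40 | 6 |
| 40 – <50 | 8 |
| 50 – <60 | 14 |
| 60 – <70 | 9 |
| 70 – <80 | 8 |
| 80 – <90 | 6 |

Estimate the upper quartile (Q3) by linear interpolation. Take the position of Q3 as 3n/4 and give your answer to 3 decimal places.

70.000

Cumulative frequencies: 5, 11, 19, 33, 42, 50, 56
n = 56; position = 3n/4 = 42.
This falls in the class 60 – <70: L = 60, F = 33, f = 9, h = 10.
Upper quartile ≈ 60 + ((42 − 33) / 9) × 10 = 70.0000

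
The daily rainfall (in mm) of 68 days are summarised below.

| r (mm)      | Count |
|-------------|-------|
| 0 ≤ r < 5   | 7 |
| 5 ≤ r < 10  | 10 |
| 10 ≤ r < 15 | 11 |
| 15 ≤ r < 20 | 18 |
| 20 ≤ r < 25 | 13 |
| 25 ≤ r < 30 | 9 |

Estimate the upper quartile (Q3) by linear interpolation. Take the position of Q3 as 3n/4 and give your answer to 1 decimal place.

Cumulative frequencies: 7, 17, 28, 46, 59, 68
n = 68; position = 3n/4 = 51.
This falls in the class 20 ≤ r < 25: L = 20, F = 46, f = 13, h = 5.
Upper quartile ≈ 20 + ((51 − 46) / 13) × 5 = 21.9231

21.9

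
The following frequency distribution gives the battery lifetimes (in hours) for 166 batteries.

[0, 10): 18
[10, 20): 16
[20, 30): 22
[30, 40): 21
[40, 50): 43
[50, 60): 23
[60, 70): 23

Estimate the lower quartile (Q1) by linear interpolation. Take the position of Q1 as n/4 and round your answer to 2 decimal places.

Cumulative frequencies: 18, 34, 56, 77, 120, 143, 166
n = 166; position = n/4 = 41.5.
This falls in the class [20, 30): L = 20, F = 34, f = 22, h = 10.
Lower quartile ≈ 20 + ((41.5 − 34) / 22) × 10 = 23.4091

23.41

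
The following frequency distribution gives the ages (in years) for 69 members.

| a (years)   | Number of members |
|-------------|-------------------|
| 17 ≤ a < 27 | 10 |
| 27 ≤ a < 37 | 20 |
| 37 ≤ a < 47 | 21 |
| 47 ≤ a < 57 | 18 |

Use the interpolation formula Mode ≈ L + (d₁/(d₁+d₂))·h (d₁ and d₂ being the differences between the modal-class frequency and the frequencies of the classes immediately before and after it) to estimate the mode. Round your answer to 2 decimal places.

39.50

Modal class: 37 ≤ a < 47 (highest frequency 21).
d₁ = 21 − 20 = 1, d₂ = 21 − 18 = 3
Mode ≈ 37 + (1/(1+3)) × 10 = 37 + 2.5000 = 39.5000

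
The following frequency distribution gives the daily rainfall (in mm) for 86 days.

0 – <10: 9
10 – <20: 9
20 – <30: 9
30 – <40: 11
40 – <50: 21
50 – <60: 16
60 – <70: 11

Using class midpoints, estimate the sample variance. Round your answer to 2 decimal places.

Midpoints: 5, 15, 25, 35, 45, 55, 65
n = 86, Σfm = 3330, mean = 38.7209
Σfm² = 158750
Σf(m − x̄)² = Σfm² − (Σfm)²/n = 158750 − 3330²/86 = 29809.3023
Sample variance = 29809.3023 / 85 = 350.6977

350.70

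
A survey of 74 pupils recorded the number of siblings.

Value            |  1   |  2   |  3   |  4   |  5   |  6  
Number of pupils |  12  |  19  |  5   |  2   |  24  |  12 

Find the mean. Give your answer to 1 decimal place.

3.6

Values: 1, 2, 3, 4, 5, 6
Σfx = 12×1 + 19×2 + 5×3 + 2×4 + 24×5 + 12×6 = 265
n = Σf = 74
Mean = 265 / 74 = 3.5811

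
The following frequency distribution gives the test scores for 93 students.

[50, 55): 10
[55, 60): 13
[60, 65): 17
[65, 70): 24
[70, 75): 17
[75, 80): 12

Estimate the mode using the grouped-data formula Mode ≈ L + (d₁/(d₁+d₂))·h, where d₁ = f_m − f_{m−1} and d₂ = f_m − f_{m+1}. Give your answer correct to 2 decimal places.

67.50

Modal class: [65, 70) (highest frequency 24).
d₁ = 24 − 17 = 7, d₂ = 24 − 17 = 7
Mode ≈ 65 + (7/(7+7)) × 5 = 65 + 2.5000 = 67.5000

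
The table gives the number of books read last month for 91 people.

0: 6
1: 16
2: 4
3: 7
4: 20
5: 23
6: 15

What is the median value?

4

Cumulative frequencies: 6, 22, 26, 33, 53, 76, 91
n = 91, so the median is the value in position (n+1)/2 = 46.
Position 46 falls at value 4.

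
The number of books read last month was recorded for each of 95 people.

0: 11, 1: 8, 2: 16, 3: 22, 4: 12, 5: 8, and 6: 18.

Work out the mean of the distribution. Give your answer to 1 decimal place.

Values: 0, 1, 2, 3, 4, 5, 6
Σfx = 11×0 + 8×1 + 16×2 + 22×3 + 12×4 + 8×5 + 18×6 = 302
n = Σf = 95
Mean = 302 / 95 = 3.1789

3.2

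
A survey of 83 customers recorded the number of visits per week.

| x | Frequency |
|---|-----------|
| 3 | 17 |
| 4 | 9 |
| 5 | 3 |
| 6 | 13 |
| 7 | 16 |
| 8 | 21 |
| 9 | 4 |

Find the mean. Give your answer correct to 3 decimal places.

Values: 3, 4, 5, 6, 7, 8, 9
Σfx = 17×3 + 9×4 + 3×5 + 13×6 + 16×7 + 21×8 + 4×9 = 496
n = Σf = 83
Mean = 496 / 83 = 5.9759

5.976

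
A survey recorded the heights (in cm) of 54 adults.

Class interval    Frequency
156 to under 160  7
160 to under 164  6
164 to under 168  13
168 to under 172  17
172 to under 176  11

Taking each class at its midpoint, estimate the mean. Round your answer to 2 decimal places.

167.41

Midpoints: 158, 162, 166, 170, 174
Σfm = 7×158 + 6×162 + 13×166 + 17×170 + 11×174 = 9040
n = Σf = 54
Mean = 9040 / 54 = 167.4074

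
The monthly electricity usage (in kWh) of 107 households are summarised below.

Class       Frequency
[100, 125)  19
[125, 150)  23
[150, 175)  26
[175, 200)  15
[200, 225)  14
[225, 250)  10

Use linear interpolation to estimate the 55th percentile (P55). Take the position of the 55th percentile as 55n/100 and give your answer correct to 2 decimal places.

166.20

Cumulative frequencies: 19, 42, 68, 83, 97, 107
n = 107; position = 55n/100 = 58.85.
This falls in the class [150, 175): L = 150, F = 42, f = 26, h = 25.
55th percentile ≈ 150 + ((58.85 − 42) / 26) × 25 = 166.2019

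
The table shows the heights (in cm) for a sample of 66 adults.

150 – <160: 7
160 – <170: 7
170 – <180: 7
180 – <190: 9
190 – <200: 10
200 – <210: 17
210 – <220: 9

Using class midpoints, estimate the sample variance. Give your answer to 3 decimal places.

375.781

Midpoints: 155, 165, 175, 185, 195, 205, 215
n = 66, Σfm = 12500, mean = 189.3939
Σfm² = 2391850
Σf(m − x̄)² = Σfm² − (Σfm)²/n = 2391850 − 12500²/66 = 24425.7576
Sample variance = 24425.7576 / 65 = 375.7809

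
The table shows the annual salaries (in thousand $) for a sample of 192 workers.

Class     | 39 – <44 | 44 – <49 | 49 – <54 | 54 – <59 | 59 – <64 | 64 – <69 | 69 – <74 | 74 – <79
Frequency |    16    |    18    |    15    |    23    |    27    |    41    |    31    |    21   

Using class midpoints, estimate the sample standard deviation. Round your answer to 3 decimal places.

Midpoints: 41.5, 46.5, 51.5, 56.5, 61.5, 66.5, 71.5, 76.5
n = 192, Σfm = 11783, mean = 61.3698
Σfm² = 744492
Σf(m − x̄)² = Σfm² − (Σfm)²/n = 744492 − 11783²/192 = 21371.7448
Sample variance = 21371.7448 / 191 = 111.8940
Standard deviation = √111.8940 = 10.5780

10.578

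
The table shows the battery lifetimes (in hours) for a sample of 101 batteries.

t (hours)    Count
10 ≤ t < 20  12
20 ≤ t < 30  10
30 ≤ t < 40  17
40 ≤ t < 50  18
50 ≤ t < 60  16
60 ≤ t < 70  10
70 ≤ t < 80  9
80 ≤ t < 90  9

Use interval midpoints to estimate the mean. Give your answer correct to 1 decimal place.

Midpoints: 15, 25, 35, 45, 55, 65, 75, 85
Σfm = 12×15 + 10×25 + 17×35 + 18×45 + 16×55 + 10×65 + 9×75 + 9×85 = 4805
n = Σf = 101
Mean = 4805 / 101 = 47.5743

47.6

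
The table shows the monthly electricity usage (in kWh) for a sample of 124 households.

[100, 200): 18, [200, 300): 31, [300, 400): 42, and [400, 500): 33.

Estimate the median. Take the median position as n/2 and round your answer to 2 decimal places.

Cumulative frequencies: 18, 49, 91, 124
n = 124; position = n/2 = 62.
This falls in the class [300, 400): L = 300, F = 49, f = 42, h = 100.
Median ≈ 300 + ((62 − 49) / 42) × 100 = 330.9524

330.95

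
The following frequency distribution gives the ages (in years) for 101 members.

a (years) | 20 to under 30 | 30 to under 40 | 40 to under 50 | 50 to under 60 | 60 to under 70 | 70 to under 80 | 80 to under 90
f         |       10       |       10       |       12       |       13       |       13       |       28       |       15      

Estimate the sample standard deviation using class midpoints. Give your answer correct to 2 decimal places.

19.37

Midpoints: 25, 35, 45, 55, 65, 75, 85
n = 101, Σfm = 6075, mean = 60.1485
Σfm² = 402925
Σf(m − x̄)² = Σfm² − (Σfm)²/n = 402925 − 6075²/101 = 37522.7723
Sample variance = 37522.7723 / 100 = 375.2277
Standard deviation = √375.2277 = 19.3708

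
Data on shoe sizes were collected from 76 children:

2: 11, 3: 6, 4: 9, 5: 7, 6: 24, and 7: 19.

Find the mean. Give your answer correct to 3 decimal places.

Values: 2, 3, 4, 5, 6, 7
Σfx = 11×2 + 6×3 + 9×4 + 7×5 + 24×6 + 19×7 = 388
n = Σf = 76
Mean = 388 / 76 = 5.1053

5.105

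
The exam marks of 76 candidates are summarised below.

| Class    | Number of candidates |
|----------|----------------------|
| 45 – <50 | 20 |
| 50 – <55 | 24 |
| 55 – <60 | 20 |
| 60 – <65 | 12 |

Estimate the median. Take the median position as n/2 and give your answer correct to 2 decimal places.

53.75

Cumulative frequencies: 20, 44, 64, 76
n = 76; position = n/2 = 38.
This falls in the class 50 – <55: L = 50, F = 20, f = 24, h = 5.
Median ≈ 50 + ((38 − 20) / 24) × 5 = 53.7500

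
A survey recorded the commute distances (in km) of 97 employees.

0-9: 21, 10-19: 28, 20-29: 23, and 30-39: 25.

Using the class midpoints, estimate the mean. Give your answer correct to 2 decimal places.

Midpoints: 4.5, 14.5, 24.5, 34.5
Σfm = 21×4.5 + 28×14.5 + 23×24.5 + 25×34.5 = 1926.5
n = Σf = 97
Mean = 1926.5 / 97 = 19.8608

19.86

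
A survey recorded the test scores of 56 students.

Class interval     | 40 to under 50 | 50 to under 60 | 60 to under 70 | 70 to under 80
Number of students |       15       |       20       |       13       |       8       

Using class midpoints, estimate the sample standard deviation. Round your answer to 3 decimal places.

10.135

Midpoints: 45, 55, 65, 75
n = 56, Σfm = 3220, mean = 57.5000
Σfm² = 190800
Σf(m − x̄)² = Σfm² − (Σfm)²/n = 190800 − 3220²/56 = 5650.0000
Sample variance = 5650.0000 / 55 = 102.7273
Standard deviation = √102.7273 = 10.1354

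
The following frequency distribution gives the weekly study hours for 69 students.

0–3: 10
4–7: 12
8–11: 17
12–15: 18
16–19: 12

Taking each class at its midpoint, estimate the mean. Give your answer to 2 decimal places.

Midpoints: 1.5, 5.5, 9.5, 13.5, 17.5
Σfm = 10×1.5 + 12×5.5 + 17×9.5 + 18×13.5 + 12×17.5 = 695.5
n = Σf = 69
Mean = 695.5 / 69 = 10.0797

10.08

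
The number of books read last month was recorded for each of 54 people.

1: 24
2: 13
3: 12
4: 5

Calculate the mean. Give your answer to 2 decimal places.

Values: 1, 2, 3, 4
Σfx = 24×1 + 13×2 + 12×3 + 5×4 = 106
n = Σf = 54
Mean = 106 / 54 = 1.9630

1.96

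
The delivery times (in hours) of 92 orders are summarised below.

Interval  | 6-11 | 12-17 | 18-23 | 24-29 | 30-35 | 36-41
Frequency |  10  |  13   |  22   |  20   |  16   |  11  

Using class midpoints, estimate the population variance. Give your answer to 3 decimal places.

Midpoints: 8.5, 14.5, 20.5, 26.5, 32.5, 38.5
n = 92, Σfm = 2198, mean = 23.8913
Σfm² = 59951
Σf(m − x̄)² = Σfm² − (Σfm)²/n = 59951 − 2198²/92 = 7437.9130
Population variance = 7437.9130 / 92 = 80.8469

80.847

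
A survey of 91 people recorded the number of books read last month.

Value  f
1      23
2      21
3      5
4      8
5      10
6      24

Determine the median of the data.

3

Cumulative frequencies: 23, 44, 49, 57, 67, 91
n = 91, so the median is the value in position (n+1)/2 = 46.
Position 46 falls at value 3.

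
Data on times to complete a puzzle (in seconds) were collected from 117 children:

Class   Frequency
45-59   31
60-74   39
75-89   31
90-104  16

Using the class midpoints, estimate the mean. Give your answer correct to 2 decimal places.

71.10

Midpoints: 52, 67, 82, 97
Σfm = 31×52 + 39×67 + 31×82 + 16×97 = 8319
n = Σf = 117
Mean = 8319 / 117 = 71.1026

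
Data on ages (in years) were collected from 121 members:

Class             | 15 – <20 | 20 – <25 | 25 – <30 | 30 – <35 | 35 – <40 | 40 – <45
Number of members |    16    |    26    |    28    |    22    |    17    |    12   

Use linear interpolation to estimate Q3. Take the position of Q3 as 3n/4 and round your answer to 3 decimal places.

34.716

Cumulative frequencies: 16, 42, 70, 92, 109, 121
n = 121; position = 3n/4 = 90.75.
This falls in the class 30 – <35: L = 30, F = 70, f = 22, h = 5.
Upper quartile ≈ 30 + ((90.75 − 70) / 22) × 5 = 34.7159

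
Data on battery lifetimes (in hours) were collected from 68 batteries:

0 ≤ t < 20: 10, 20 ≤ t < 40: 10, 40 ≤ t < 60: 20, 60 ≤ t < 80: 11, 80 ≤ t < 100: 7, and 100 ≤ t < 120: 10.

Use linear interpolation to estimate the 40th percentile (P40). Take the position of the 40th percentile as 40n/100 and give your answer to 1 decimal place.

47.2

Cumulative frequencies: 10, 20, 40, 51, 58, 68
n = 68; position = 40n/100 = 27.2.
This falls in the class 40 ≤ t < 60: L = 40, F = 20, f = 20, h = 20.
40th percentile ≈ 40 + ((27.2 − 20) / 20) × 20 = 47.2000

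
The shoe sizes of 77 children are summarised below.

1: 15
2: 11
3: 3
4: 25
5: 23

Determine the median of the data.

Cumulative frequencies: 15, 26, 29, 54, 77
n = 77, so the median is the value in position (n+1)/2 = 39.
Position 39 falls at value 4.

4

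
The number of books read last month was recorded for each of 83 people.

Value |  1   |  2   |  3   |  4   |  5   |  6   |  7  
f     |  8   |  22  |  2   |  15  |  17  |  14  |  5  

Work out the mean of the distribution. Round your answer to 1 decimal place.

Values: 1, 2, 3, 4, 5, 6, 7
Σfx = 8×1 + 22×2 + 2×3 + 15×4 + 17×5 + 14×6 + 5×7 = 322
n = Σf = 83
Mean = 322 / 83 = 3.8795

3.9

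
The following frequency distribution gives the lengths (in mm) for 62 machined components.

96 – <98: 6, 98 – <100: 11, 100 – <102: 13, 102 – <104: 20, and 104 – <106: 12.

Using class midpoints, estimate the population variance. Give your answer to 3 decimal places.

6.186

Midpoints: 97, 99, 101, 103, 105
n = 62, Σfm = 6304, mean = 101.6774
Σfm² = 641358
Σf(m − x̄)² = Σfm² − (Σfm)²/n = 641358 − 6304²/62 = 383.5484
Population variance = 383.5484 / 62 = 6.1863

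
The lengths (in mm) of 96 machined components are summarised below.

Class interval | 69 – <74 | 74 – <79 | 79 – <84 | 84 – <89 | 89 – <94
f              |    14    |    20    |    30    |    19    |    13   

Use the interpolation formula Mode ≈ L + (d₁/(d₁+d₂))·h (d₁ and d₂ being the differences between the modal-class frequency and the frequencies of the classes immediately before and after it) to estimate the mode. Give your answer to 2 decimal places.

81.38

Modal class: 79 – <84 (highest frequency 30).
d₁ = 30 − 20 = 10, d₂ = 30 − 19 = 11
Mode ≈ 79 + (10/(10+11)) × 5 = 79 + 2.3810 = 81.3810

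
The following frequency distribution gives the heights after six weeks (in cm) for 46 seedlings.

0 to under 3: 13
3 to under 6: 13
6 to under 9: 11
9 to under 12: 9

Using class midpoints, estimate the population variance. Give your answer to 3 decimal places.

Midpoints: 1.5, 4.5, 7.5, 10.5
n = 46, Σfm = 255, mean = 5.5435
Σfm² = 1903.5
Σf(m − x̄)² = Σfm² − (Σfm)²/n = 1903.5 − 255²/46 = 489.9130
Population variance = 489.9130 / 46 = 10.6503

10.650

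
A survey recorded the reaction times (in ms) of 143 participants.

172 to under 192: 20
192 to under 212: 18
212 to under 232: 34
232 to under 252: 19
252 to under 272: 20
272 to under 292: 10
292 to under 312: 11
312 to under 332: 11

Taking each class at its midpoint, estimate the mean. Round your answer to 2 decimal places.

240.18

Midpoints: 182, 202, 222, 242, 262, 282, 302, 322
Σfm = 20×182 + 18×202 + 34×222 + 19×242 + 20×262 + 10×282 + 11×302 + 11×322 = 34346
n = Σf = 143
Mean = 34346 / 143 = 240.1818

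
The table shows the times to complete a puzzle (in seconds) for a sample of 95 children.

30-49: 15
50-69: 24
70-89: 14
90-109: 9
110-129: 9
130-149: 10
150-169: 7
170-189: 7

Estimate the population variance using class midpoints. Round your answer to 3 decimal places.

1937.463

Midpoints: 39.5, 59.5, 79.5, 99.5, 119.5, 139.5, 159.5, 179.5
n = 95, Σfm = 8872.5, mean = 93.3947
Σfm² = 1012703.75
Σf(m − x̄)² = Σfm² − (Σfm)²/n = 1012703.75 − 8872.5²/95 = 184058.9474
Population variance = 184058.9474 / 95 = 1937.4626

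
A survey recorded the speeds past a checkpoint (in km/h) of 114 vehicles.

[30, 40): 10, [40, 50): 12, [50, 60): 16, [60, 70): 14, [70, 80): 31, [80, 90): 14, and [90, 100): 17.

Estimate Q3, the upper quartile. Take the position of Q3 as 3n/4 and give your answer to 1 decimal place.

81.8

Cumulative frequencies: 10, 22, 38, 52, 83, 97, 114
n = 114; position = 3n/4 = 85.5.
This falls in the class [80, 90): L = 80, F = 83, f = 14, h = 10.
Upper quartile ≈ 80 + ((85.5 − 83) / 14) × 10 = 81.7857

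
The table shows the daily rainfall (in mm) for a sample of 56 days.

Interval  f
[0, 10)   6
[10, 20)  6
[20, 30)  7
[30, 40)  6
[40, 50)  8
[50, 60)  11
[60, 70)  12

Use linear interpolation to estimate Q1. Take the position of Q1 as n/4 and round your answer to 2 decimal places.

22.86

Cumulative frequencies: 6, 12, 19, 25, 33, 44, 56
n = 56; position = n/4 = 14.
This falls in the class [20, 30): L = 20, F = 12, f = 7, h = 10.
Lower quartile ≈ 20 + ((14 − 12) / 7) × 10 = 22.8571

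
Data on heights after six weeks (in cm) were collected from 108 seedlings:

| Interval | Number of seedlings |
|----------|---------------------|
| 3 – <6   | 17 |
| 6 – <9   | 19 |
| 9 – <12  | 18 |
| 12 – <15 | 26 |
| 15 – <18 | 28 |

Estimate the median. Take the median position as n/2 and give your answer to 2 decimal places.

Cumulative frequencies: 17, 36, 54, 80, 108
n = 108; position = n/2 = 54.
This falls in the class 9 – <12: L = 9, F = 36, f = 18, h = 3.
Median ≈ 9 + ((54 − 36) / 18) × 3 = 12.0000

12.00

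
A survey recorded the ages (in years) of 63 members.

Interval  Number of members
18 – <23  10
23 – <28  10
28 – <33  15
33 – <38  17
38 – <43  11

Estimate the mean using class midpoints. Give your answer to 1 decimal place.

31.2

Midpoints: 20.5, 25.5, 30.5, 35.5, 40.5
Σfm = 10×20.5 + 10×25.5 + 15×30.5 + 17×35.5 + 11×40.5 = 1966.5
n = Σf = 63
Mean = 1966.5 / 63 = 31.2143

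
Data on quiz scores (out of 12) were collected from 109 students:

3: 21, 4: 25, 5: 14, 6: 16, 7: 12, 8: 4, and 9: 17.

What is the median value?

5

Cumulative frequencies: 21, 46, 60, 76, 88, 92, 109
n = 109, so the median is the value in position (n+1)/2 = 55.
Position 55 falls at value 5.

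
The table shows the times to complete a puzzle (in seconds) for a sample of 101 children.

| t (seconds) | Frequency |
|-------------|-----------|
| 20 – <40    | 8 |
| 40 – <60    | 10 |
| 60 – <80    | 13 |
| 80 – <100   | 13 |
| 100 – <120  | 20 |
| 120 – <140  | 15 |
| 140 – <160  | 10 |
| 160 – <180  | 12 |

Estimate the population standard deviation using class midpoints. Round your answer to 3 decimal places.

Midpoints: 30, 50, 70, 90, 110, 130, 150, 170
n = 101, Σfm = 10510, mean = 104.0594
Σfm² = 1268500
Σf(m − x̄)² = Σfm² − (Σfm)²/n = 1268500 − 10510²/101 = 174835.6436
Population variance = 174835.6436 / 101 = 1731.0460
Standard deviation = √1731.0460 = 41.6058

41.606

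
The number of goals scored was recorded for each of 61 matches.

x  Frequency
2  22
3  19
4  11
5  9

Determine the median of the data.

3

Cumulative frequencies: 22, 41, 52, 61
n = 61, so the median is the value in position (n+1)/2 = 31.
Position 31 falls at value 3.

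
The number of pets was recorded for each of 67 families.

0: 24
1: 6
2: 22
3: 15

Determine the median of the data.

2

Cumulative frequencies: 24, 30, 52, 67
n = 67, so the median is the value in position (n+1)/2 = 34.
Position 34 falls at value 2.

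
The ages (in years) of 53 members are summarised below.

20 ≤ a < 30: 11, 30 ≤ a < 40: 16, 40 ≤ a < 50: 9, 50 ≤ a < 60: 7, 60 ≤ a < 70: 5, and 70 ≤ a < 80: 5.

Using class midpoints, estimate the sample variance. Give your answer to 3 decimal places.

252.540

Midpoints: 25, 35, 45, 55, 65, 75
n = 53, Σfm = 2325, mean = 43.8679
Σfm² = 115125
Σf(m − x̄)² = Σfm² − (Σfm)²/n = 115125 − 2325²/53 = 13132.0755
Sample variance = 13132.0755 / 52 = 252.5399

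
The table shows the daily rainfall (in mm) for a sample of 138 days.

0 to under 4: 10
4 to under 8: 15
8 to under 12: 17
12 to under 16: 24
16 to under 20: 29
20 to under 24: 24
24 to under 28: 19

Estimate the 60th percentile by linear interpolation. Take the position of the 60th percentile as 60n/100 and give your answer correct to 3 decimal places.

18.317

Cumulative frequencies: 10, 25, 42, 66, 95, 119, 138
n = 138; position = 60n/100 = 82.8.
This falls in the class 16 to under 20: L = 16, F = 66, f = 29, h = 4.
60th percentile ≈ 16 + ((82.8 − 66) / 29) × 4 = 18.3172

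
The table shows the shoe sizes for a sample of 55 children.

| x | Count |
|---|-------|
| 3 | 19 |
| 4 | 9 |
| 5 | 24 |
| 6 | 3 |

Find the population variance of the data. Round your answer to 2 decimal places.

Values: 3, 4, 5, 6
n = 55, Σfx = 231, mean = 4.2000
Σfx² = 1023
Σf(x − x̄)² = Σfx² − (Σfx)²/n = 1023 − 231²/55 = 52.8000
Population variance = 52.8000 / 55 = 0.9600

0.96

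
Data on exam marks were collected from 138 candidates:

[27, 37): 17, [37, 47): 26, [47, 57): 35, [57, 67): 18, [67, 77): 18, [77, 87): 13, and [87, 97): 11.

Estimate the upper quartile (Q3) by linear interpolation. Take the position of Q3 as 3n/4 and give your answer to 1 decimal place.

71.2

Cumulative frequencies: 17, 43, 78, 96, 114, 127, 138
n = 138; position = 3n/4 = 103.5.
This falls in the class [67, 77): L = 67, F = 96, f = 18, h = 10.
Upper quartile ≈ 67 + ((103.5 − 96) / 18) × 10 = 71.1667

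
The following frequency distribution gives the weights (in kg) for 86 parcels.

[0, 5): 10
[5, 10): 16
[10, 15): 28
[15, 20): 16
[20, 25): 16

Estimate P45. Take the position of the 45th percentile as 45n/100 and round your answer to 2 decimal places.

12.27

Cumulative frequencies: 10, 26, 54, 70, 86
n = 86; position = 45n/100 = 38.7.
This falls in the class [10, 15): L = 10, F = 26, f = 28, h = 5.
45th percentile ≈ 10 + ((38.7 − 26) / 28) × 5 = 12.2679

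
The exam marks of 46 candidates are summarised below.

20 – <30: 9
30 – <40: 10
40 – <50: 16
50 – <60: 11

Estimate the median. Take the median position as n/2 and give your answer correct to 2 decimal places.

42.50

Cumulative frequencies: 9, 19, 35, 46
n = 46; position = n/2 = 23.
This falls in the class 40 – <50: L = 40, F = 19, f = 16, h = 10.
Median ≈ 40 + ((23 − 19) / 16) × 10 = 42.5000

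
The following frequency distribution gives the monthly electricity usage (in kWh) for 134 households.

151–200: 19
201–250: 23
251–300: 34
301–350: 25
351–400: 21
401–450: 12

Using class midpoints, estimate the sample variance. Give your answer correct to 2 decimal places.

Midpoints: 175.5, 225.5, 275.5, 325.5, 375.5, 425.5
n = 134, Σfm = 39017, mean = 291.1716
Σfm² = 12117733.5
Σf(m − x̄)² = Σfm² − (Σfm)²/n = 12117733.5 − 39017²/134 = 757089.5522
Sample variance = 757089.5522 / 133 = 5692.4026

5692.40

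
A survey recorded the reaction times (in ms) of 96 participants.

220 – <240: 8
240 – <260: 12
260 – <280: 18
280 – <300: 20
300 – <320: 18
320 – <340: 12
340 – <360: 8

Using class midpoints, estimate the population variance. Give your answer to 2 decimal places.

Midpoints: 230, 250, 270, 290, 310, 330, 350
n = 96, Σfm = 27840, mean = 290.0000
Σfm² = 8184000
Σf(m − x̄)² = Σfm² − (Σfm)²/n = 8184000 − 27840²/96 = 110400.0000
Population variance = 110400.0000 / 96 = 1150.0000

1150.00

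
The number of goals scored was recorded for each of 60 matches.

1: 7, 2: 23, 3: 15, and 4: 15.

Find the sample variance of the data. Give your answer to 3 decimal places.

Values: 1, 2, 3, 4
n = 60, Σfx = 158, mean = 2.6333
Σfx² = 474
Σf(x − x̄)² = Σfx² − (Σfx)²/n = 474 − 158²/60 = 57.9333
Sample variance = 57.9333 / 59 = 0.9819

0.982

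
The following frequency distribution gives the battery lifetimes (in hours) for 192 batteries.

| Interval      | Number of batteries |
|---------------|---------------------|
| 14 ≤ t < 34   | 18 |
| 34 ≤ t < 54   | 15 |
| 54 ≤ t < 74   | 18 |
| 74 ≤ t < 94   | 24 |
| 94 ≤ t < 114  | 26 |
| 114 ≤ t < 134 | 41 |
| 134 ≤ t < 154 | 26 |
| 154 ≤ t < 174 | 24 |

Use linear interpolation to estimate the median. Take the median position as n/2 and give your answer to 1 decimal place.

110.2

Cumulative frequencies: 18, 33, 51, 75, 101, 142, 168, 192
n = 192; position = n/2 = 96.
This falls in the class 94 ≤ t < 114: L = 94, F = 75, f = 26, h = 20.
Median ≈ 94 + ((96 − 75) / 26) × 20 = 110.1538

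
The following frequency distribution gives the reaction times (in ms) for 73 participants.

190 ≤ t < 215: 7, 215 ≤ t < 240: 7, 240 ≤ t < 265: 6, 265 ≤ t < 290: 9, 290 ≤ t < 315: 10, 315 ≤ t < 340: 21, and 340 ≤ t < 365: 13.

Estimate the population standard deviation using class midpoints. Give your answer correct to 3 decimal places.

48.413

Midpoints: 202.5, 227.5, 252.5, 277.5, 302.5, 327.5, 352.5
n = 73, Σfm = 21507.5, mean = 294.6233
Σfm² = 6507706.25
Σf(m − x̄)² = Σfm² − (Σfm)²/n = 6507706.25 − 21507.5²/73 = 171095.8904
Population variance = 171095.8904 / 73 = 2343.7793
Standard deviation = √2343.7793 = 48.4126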